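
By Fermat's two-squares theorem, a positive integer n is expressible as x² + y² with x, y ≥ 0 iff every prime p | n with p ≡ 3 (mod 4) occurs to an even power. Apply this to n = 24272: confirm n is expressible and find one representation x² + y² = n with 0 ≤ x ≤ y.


Step 1: Factor n = 24272 = 2^4 · 37 · 41.
Step 2: Check the mod-4 condition on each prime factor: 2 = 2 (special); 37 ≡ 1 (mod 4), exponent 1; 41 ≡ 1 (mod 4), exponent 1.
All primes ≡ 3 (mod 4) appear to even exponent (or don't appear), so by the two-squares theorem n IS expressible as a sum of two squares.
Step 3: Build a representation. Group n = k² · m with k = 4 and m = 37 · 41 = 1517 (a product of primes ≡ 1 (mod 4)); a representation of m scales to one of n via (k·x)² + (k·y)² = k²(x² + y²). Each prime p ≡ 1 (mod 4) is itself a sum of two squares; find a² by testing p − a² for a perfect square:
  37: 37 − 1² = 36 = 6² ⇒ 37 = 1² + 6².
  41: 41 − 1² = 40, 41 − 2² = 37, 41 − 3² = 32, 41 − 4² = 25 = 5² ⇒ 41 = 4² + 5².
  Combine using the Brahmagupta–Fibonacci identity (a² + b²)(c² + d²) = (ac − bd)² + (ad + bc)² = (ac + bd)² + (ad − bc)²:
  37 · 41 = 1517: from (1² + 6²)(4² + 5²), take (1·4 − 6·5, 1·5 + 6·4) = (4 − 30, 5 + 24) = (-26, 29); dropping signs (only squares matter) gives (26, 29); check 26² + 29² = 676 + 841 = 1517 ✓.
  Scale by k = 4: (4·26, 4·29) = (104, 116).
Step 4: Order so x ≤ y and verify: 104² + 116² = 10816 + 13456 = 24272 = n. ✓

n = 24272 = 104² + 116² (one valid representation with x ≤ y).


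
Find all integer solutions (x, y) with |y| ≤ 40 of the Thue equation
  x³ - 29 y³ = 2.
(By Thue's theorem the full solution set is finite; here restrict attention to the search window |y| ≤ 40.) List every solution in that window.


The equation is x³ - 29y³ = 2. For fixed y, x³ = 29·y³ + 2, so a solution requires the RHS to be a perfect cube.
Strategy: iterate y from -40 to 40, compute RHS = 29·y³ + 2, and check whether it is a (positive or negative) perfect cube.
Check small values of y:
  y = 0: RHS = 2 is not a perfect cube.
  y = 1: RHS = 31 is not a perfect cube.
  y = -1: RHS = -27 = (-3)³ ⇒ x = -3 works.
  y = 2: RHS = 234 is not a perfect cube.
  y = -2: RHS = -230 is not a perfect cube.
  y = 3: RHS = 785 is not a perfect cube.
  y = -3: RHS = -781 is not a perfect cube.
Continuing the search up to |y| = 40 finds no further solutions beyond those listed.
Collected solutions: (-3, -1).

Solutions (with |y| ≤ 40): (-3, -1).


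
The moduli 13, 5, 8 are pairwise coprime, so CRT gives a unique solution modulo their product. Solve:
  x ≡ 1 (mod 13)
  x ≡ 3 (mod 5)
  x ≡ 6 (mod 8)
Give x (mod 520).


Moduli 13, 5, 8 are pairwise coprime; by CRT there is a unique solution modulo M = 13 · 5 · 8 = 520.
Solve pairwise, accumulating the modulus:
  Start with x ≡ 1 (mod 13).
  Combine with x ≡ 3 (mod 5): since gcd(13, 5) = 1, we get a unique residue mod 65.
    Write x = 1 + 13·t and substitute into x ≡ 3 (mod 5): 13·t ≡ 3 − 1 = 2 (mod 5).
    Reduce coefficients mod 5: 3·t ≡ 2 (mod 5).
    The inverse of 3 mod 5 is 2 (since 3·2 = 6 = 1·5 + 1), so t ≡ 2·2 = 4 ≡ 4 (mod 5).
    Then x = 1 + 13·4 = 53, valid modulo lcm(13, 5) = 65: x ≡ 53 (mod 65).
  Combine with x ≡ 6 (mod 8): since gcd(65, 8) = 1, we get a unique residue mod 520.
    Write x = 53 + 65·t and substitute into x ≡ 6 (mod 8): 65·t ≡ 6 − 53 = -47 (mod 8).
    Reduce coefficients mod 8: 1·t ≡ 1 (mod 8).
    So t ≡ 1 (mod 8).
    Then x = 53 + 65·1 = 118, valid modulo lcm(65, 8) = 520: x ≡ 118 (mod 520).
Verify: 118 mod 13 = 1 ✓, 118 mod 5 = 3 ✓, 118 mod 8 = 6 ✓.

x ≡ 118 (mod 520).


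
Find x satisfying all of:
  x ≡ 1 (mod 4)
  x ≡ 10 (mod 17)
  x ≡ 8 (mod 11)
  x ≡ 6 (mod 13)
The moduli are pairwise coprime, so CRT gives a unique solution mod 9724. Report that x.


Product of moduli M = 4 · 17 · 11 · 13 = 9724.
Merge one congruence at a time:
  Start: x ≡ 1 (mod 4).
  Combine with x ≡ 10 (mod 17); new modulus lcm = 68.
    Write x = 1 + 4·t and substitute into x ≡ 10 (mod 17): 4·t ≡ 10 − 1 = 9 (mod 17).
    The inverse of 4 mod 17 is 13 (since 4·13 = 52 = 3·17 + 1), so t ≡ 13·9 = 117 ≡ 15 (mod 17).
    Then x = 1 + 4·15 = 61, valid modulo lcm(4, 17) = 68: x ≡ 61 (mod 68).
  Combine with x ≡ 8 (mod 11); new modulus lcm = 748.
    Write x = 61 + 68·t and substitute into x ≡ 8 (mod 11): 68·t ≡ 8 − 61 = -53 (mod 11).
    Reduce coefficients mod 11: 2·t ≡ 2 (mod 11).
    The inverse of 2 mod 11 is 6 (since 2·6 = 12 = 1·11 + 1), so t ≡ 6·2 = 12 ≡ 1 (mod 11).
    Then x = 61 + 68·1 = 129, valid modulo lcm(68, 11) = 748: x ≡ 129 (mod 748).
  Combine with x ≡ 6 (mod 13); new modulus lcm = 9724.
    Write x = 129 + 748·t and substitute into x ≡ 6 (mod 13): 748·t ≡ 6 − 129 = -123 (mod 13).
    Reduce coefficients mod 13: 7·t ≡ 7 (mod 13).
    The inverse of 7 mod 13 is 2 (since 7·2 = 14 = 1·13 + 1), so t ≡ 2·7 = 14 ≡ 1 (mod 13).
    Then x = 129 + 748·1 = 877, valid modulo lcm(748, 13) = 9724: x ≡ 877 (mod 9724).
Verify against each original: 877 mod 4 = 1, 877 mod 17 = 10, 877 mod 11 = 8, 877 mod 13 = 6.

x ≡ 877 (mod 9724).


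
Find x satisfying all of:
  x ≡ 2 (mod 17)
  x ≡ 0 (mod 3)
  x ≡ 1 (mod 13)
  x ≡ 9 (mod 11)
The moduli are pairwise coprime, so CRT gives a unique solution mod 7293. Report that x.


Product of moduli M = 17 · 3 · 13 · 11 = 7293.
Merge one congruence at a time:
  Start: x ≡ 2 (mod 17).
  Combine with x ≡ 0 (mod 3); new modulus lcm = 51.
    Write x = 2 + 17·t and substitute into x ≡ 0 (mod 3): 17·t ≡ 0 − 2 = -2 (mod 3).
    Reduce coefficients mod 3: 2·t ≡ 1 (mod 3).
    The inverse of 2 mod 3 is 2 (since 2·2 = 4 = 1·3 + 1), so t ≡ 2·1 = 2 ≡ 2 (mod 3).
    Then x = 2 + 17·2 = 36, valid modulo lcm(17, 3) = 51: x ≡ 36 (mod 51).
  Combine with x ≡ 1 (mod 13); new modulus lcm = 663.
    Write x = 36 + 51·t and substitute into x ≡ 1 (mod 13): 51·t ≡ 1 − 36 = -35 (mod 13).
    Reduce coefficients mod 13: 12·t ≡ 4 (mod 13).
    The inverse of 12 mod 13 is 12 (since 12·12 = 144 = 11·13 + 1), so t ≡ 12·4 = 48 ≡ 9 (mod 13).
    Then x = 36 + 51·9 = 495, valid modulo lcm(51, 13) = 663: x ≡ 495 (mod 663).
  Combine with x ≡ 9 (mod 11); new modulus lcm = 7293.
    Write x = 495 + 663·t and substitute into x ≡ 9 (mod 11): 663·t ≡ 9 − 495 = -486 (mod 11).
    Reduce coefficients mod 11: 3·t ≡ 9 (mod 11).
    The inverse of 3 mod 11 is 4 (since 3·4 = 12 = 1·11 + 1), so t ≡ 4·9 = 36 ≡ 3 (mod 11).
    Then x = 495 + 663·3 = 2484, valid modulo lcm(663, 11) = 7293: x ≡ 2484 (mod 7293).
Verify against each original: 2484 mod 17 = 2, 2484 mod 3 = 0, 2484 mod 13 = 1, 2484 mod 11 = 9.

x ≡ 2484 (mod 7293).


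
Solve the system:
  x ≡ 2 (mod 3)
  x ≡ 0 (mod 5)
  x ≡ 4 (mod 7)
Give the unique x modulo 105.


Moduli 3, 5, 7 are pairwise coprime; by CRT there is a unique solution modulo M = 3 · 5 · 7 = 105.
Solve pairwise, accumulating the modulus:
  Start with x ≡ 2 (mod 3).
  Combine with x ≡ 0 (mod 5): since gcd(3, 5) = 1, we get a unique residue mod 15.
    Write x = 2 + 3·t and substitute into x ≡ 0 (mod 5): 3·t ≡ 0 − 2 = -2 (mod 5).
    Reduce coefficients mod 5: 3·t ≡ 3 (mod 5).
    The inverse of 3 mod 5 is 2 (since 3·2 = 6 = 1·5 + 1), so t ≡ 2·3 = 6 ≡ 1 (mod 5).
    Then x = 2 + 3·1 = 5, valid modulo lcm(3, 5) = 15: x ≡ 5 (mod 15).
  Combine with x ≡ 4 (mod 7): since gcd(15, 7) = 1, we get a unique residue mod 105.
    Write x = 5 + 15·t and substitute into x ≡ 4 (mod 7): 15·t ≡ 4 − 5 = -1 (mod 7).
    Reduce coefficients mod 7: 1·t ≡ 6 (mod 7).
    So t ≡ 6 (mod 7).
    Then x = 5 + 15·6 = 95, valid modulo lcm(15, 7) = 105: x ≡ 95 (mod 105).
Verify: 95 mod 3 = 2 ✓, 95 mod 5 = 0 ✓, 95 mod 7 = 4 ✓.

x ≡ 95 (mod 105).


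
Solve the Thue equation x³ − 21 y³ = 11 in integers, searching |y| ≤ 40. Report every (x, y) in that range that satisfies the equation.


The equation is x³ - 21y³ = 11. For fixed y, x³ = 21·y³ + 11, so a solution requires the RHS to be a perfect cube.
Strategy: iterate y from -40 to 40, compute RHS = 21·y³ + 11, and check whether it is a (positive or negative) perfect cube.
Check small values of y:
  y = 0: RHS = 11 is not a perfect cube.
  y = 1: RHS = 32 is not a perfect cube.
  y = -1: RHS = -10 is not a perfect cube.
  y = 2: RHS = 179 is not a perfect cube.
  y = -2: RHS = -157 is not a perfect cube.
  y = 3: RHS = 578 is not a perfect cube.
  y = -3: RHS = -556 is not a perfect cube.
Continuing the search up to |y| = 40 finds no solutions either.
No (x, y) in the scanned range satisfies the equation.

No integer solutions with |y| ≤ 40.


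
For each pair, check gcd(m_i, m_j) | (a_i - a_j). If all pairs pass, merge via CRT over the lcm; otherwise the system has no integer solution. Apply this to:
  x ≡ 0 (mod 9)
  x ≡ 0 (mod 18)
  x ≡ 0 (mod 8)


Moduli 9, 18, 8 are not pairwise coprime, so CRT works modulo lcm(m_i) when all pairwise compatibility conditions hold.
Pairwise compatibility: gcd(m_i, m_j) must divide a_i - a_j for every pair.
Merge one congruence at a time:
  Start: x ≡ 0 (mod 9).
  Combine with x ≡ 0 (mod 18): gcd(9, 18) = 9; 0 - 0 = 0, which IS divisible by 9, so compatible.
    Write x = 0 + 9·t and substitute into x ≡ 0 (mod 18): 9·t ≡ 0 − 0 = 0 (mod 18).
    Divide the congruence (and modulus) by g = 9: 1·t ≡ 0 (mod 2).
    So t ≡ 0 (mod 2).
    Then x = 0 + 9·0 = 0, valid modulo lcm(9, 18) = 18: x ≡ 0 (mod 18).
  Combine with x ≡ 0 (mod 8): gcd(18, 8) = 2; 0 - 0 = 0, which IS divisible by 2, so compatible.
    Write x = 0 + 18·t and substitute into x ≡ 0 (mod 8): 18·t ≡ 0 − 0 = 0 (mod 8).
    Divide the congruence (and modulus) by g = 2: 9·t ≡ 0 (mod 4).
    Reduce coefficients mod 4: 1·t ≡ 0 (mod 4).
    So t ≡ 0 (mod 4).
    Then x = 0 + 18·0 = 0, valid modulo lcm(18, 8) = 72: x ≡ 0 (mod 72).
Verify: 0 mod 9 = 0, 0 mod 18 = 0, 0 mod 8 = 0.

x ≡ 0 (mod 72).


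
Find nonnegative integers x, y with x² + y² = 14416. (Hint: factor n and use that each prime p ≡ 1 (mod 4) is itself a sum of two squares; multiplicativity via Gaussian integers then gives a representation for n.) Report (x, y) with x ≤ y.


Step 1: Factor n = 14416 = 2^4 · 17 · 53.
Step 2: Check the mod-4 condition on each prime factor: 2 = 2 (special); 17 ≡ 1 (mod 4), exponent 1; 53 ≡ 1 (mod 4), exponent 1.
All primes ≡ 3 (mod 4) appear to even exponent (or don't appear), so by the two-squares theorem n IS expressible as a sum of two squares.
Step 3: Build a representation. Group n = k² · m with k = 4 and m = 17 · 53 = 901 (a product of primes ≡ 1 (mod 4)); a representation of m scales to one of n via (k·x)² + (k·y)² = k²(x² + y²). Each prime p ≡ 1 (mod 4) is itself a sum of two squares; find a² by testing p − a² for a perfect square:
  17: 17 − 1² = 16 = 4² ⇒ 17 = 1² + 4².
  53: 53 − 1² = 52, 53 − 2² = 49 = 7² ⇒ 53 = 2² + 7².
  Combine using the Brahmagupta–Fibonacci identity (a² + b²)(c² + d²) = (ac − bd)² + (ad + bc)² = (ac + bd)² + (ad − bc)²:
  17 · 53 = 901: from (1² + 4²)(2² + 7²), take (1·2 − 4·7, 1·7 + 4·2) = (2 − 28, 7 + 8) = (-26, 15); dropping signs (only squares matter) gives (26, 15); check 26² + 15² = 676 + 225 = 901 ✓.
  Scale by k = 4: (4·26, 4·15) = (104, 60).
Step 4: Order so x ≤ y and verify: 60² + 104² = 3600 + 10816 = 14416 = n. ✓

n = 14416 = 60² + 104² (one valid representation with x ≤ y).


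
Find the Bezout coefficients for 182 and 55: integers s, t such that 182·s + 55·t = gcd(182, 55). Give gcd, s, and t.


Euclidean algorithm on (182, 55) — divide until remainder is 0:
  182 = 3 · 55 + 17
  55 = 3 · 17 + 4
  17 = 4 · 4 + 1
  4 = 4 · 1 + 0
gcd(182, 55) = 1.
Track Bezout coefficients alongside the remainders: start with r₀ = 182 = a·1 + b·0 (s = 1, t = 0) and r₁ = 55 = a·0 + b·1 (s = 0, t = 1); each new remainder r_{k+1} = r_{k-1} − q_k·r_k inherits s_{k+1} = s_{k-1} − q_k·s_k, t_{k+1} = t_{k-1} − q_k·t_k, so r_k = a·s_k + b·t_k at every step:
  q = 3: r = 17, s = 1 − 3·0 = 1, t = 0 − 3·1 = -3  (check: 182·1 + 55·(-3) = 17)
  q = 3: r = 4, s = 0 − 3·1 = -3, t = 1 − 3·(-3) = 10  (check: 182·(-3) + 55·10 = 4)
  q = 4: r = 1, s = 1 − 4·(-3) = 13, t = -3 − 4·10 = -43  (check: 182·13 + 55·(-43) = 1)
The row with r = 1 (the gcd) gives the Bezout coefficients s = 13, t = -43.
Result: 182 · (13) + 55 · (-43) = 1.

gcd(182, 55) = 1; s = 13, t = -43 (check: 182·13 + 55·(-43) = 1).


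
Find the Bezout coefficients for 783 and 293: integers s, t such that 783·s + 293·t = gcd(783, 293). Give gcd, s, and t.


Euclidean algorithm on (783, 293) — divide until remainder is 0:
  783 = 2 · 293 + 197
  293 = 1 · 197 + 96
  197 = 2 · 96 + 5
  96 = 19 · 5 + 1
  5 = 5 · 1 + 0
gcd(783, 293) = 1.
Track Bezout coefficients alongside the remainders: start with r₀ = 783 = a·1 + b·0 (s = 1, t = 0) and r₁ = 293 = a·0 + b·1 (s = 0, t = 1); each new remainder r_{k+1} = r_{k-1} − q_k·r_k inherits s_{k+1} = s_{k-1} − q_k·s_k, t_{k+1} = t_{k-1} − q_k·t_k, so r_k = a·s_k + b·t_k at every step:
  q = 2: r = 197, s = 1 − 2·0 = 1, t = 0 − 2·1 = -2  (check: 783·1 + 293·(-2) = 197)
  q = 1: r = 96, s = 0 − 1·1 = -1, t = 1 − 1·(-2) = 3  (check: 783·(-1) + 293·3 = 96)
  q = 2: r = 5, s = 1 − 2·(-1) = 3, t = -2 − 2·3 = -8  (check: 783·3 + 293·(-8) = 5)
  q = 19: r = 1, s = -1 − 19·3 = -58, t = 3 − 19·(-8) = 155  (check: 783·(-58) + 293·155 = 1)
The row with r = 1 (the gcd) gives the Bezout coefficients s = -58, t = 155.
Result: 783 · (-58) + 293 · (155) = 1.

gcd(783, 293) = 1; s = -58, t = 155 (check: 783·(-58) + 293·155 = 1).


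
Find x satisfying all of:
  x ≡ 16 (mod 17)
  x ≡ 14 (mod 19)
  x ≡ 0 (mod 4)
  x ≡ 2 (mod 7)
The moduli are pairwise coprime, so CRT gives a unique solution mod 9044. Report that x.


Product of moduli M = 17 · 19 · 4 · 7 = 9044.
Merge one congruence at a time:
  Start: x ≡ 16 (mod 17).
  Combine with x ≡ 14 (mod 19); new modulus lcm = 323.
    Write x = 16 + 17·t and substitute into x ≡ 14 (mod 19): 17·t ≡ 14 − 16 = -2 (mod 19).
    Reduce coefficients mod 19: 17·t ≡ 17 (mod 19).
    The inverse of 17 mod 19 is 9 (since 17·9 = 153 = 8·19 + 1), so t ≡ 9·17 = 153 ≡ 1 (mod 19).
    Then x = 16 + 17·1 = 33, valid modulo lcm(17, 19) = 323: x ≡ 33 (mod 323).
  Combine with x ≡ 0 (mod 4); new modulus lcm = 1292.
    Write x = 33 + 323·t and substitute into x ≡ 0 (mod 4): 323·t ≡ 0 − 33 = -33 (mod 4).
    Reduce coefficients mod 4: 3·t ≡ 3 (mod 4).
    The inverse of 3 mod 4 is 3 (since 3·3 = 9 = 2·4 + 1), so t ≡ 3·3 = 9 ≡ 1 (mod 4).
    Then x = 33 + 323·1 = 356, valid modulo lcm(323, 4) = 1292: x ≡ 356 (mod 1292).
  Combine with x ≡ 2 (mod 7); new modulus lcm = 9044.
    Write x = 356 + 1292·t and substitute into x ≡ 2 (mod 7): 1292·t ≡ 2 − 356 = -354 (mod 7).
    Reduce coefficients mod 7: 4·t ≡ 3 (mod 7).
    The inverse of 4 mod 7 is 2 (since 4·2 = 8 = 1·7 + 1), so t ≡ 2·3 = 6 ≡ 6 (mod 7).
    Then x = 356 + 1292·6 = 8108, valid modulo lcm(1292, 7) = 9044: x ≡ 8108 (mod 9044).
Verify against each original: 8108 mod 17 = 16, 8108 mod 19 = 14, 8108 mod 4 = 0, 8108 mod 7 = 2.

x ≡ 8108 (mod 9044).


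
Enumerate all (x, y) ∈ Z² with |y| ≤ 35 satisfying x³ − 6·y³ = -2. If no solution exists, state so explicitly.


The equation is x³ - 6y³ = -2. For fixed y, x³ = 6·y³ − 2, so a solution requires the RHS to be a perfect cube.
Strategy: iterate y from -35 to 35, compute RHS = 6·y³ − 2, and check whether it is a (positive or negative) perfect cube.
Check small values of y:
  y = 0: RHS = -2 is not a perfect cube.
  y = 1: RHS = 4 is not a perfect cube.
  y = -1: RHS = -8 = (-2)³ ⇒ x = -2 works.
  y = 2: RHS = 46 is not a perfect cube.
  y = -2: RHS = -50 is not a perfect cube.
  y = 3: RHS = 160 is not a perfect cube.
  y = -3: RHS = -164 is not a perfect cube.
Continuing the search up to |y| = 35 finds no further solutions beyond those listed.
Collected solutions: (-2, -1).

Solutions (with |y| ≤ 35): (-2, -1).


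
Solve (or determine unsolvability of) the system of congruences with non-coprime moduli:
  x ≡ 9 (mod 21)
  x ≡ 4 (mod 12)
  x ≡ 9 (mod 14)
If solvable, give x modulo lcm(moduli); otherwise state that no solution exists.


Moduli 21, 12, 14 are not pairwise coprime, so CRT works modulo lcm(m_i) when all pairwise compatibility conditions hold.
Pairwise compatibility: gcd(m_i, m_j) must divide a_i - a_j for every pair.
Merge one congruence at a time:
  Start: x ≡ 9 (mod 21).
  Combine with x ≡ 4 (mod 12): gcd(21, 12) = 3, and 4 - 9 = -5 is NOT divisible by 3.
    ⇒ system is inconsistent (no integer solution).

No solution (the system is inconsistent).


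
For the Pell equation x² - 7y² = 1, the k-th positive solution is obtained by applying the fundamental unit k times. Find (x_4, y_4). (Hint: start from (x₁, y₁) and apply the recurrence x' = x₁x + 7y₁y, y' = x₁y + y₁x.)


Step 1: Find the fundamental solution (x₁, y₁) of x² - 7y² = 1.
  Expand √7 as a continued fraction. a₀ = ⌊√7⌋ = 2; iterate m_{k+1} = d_k·a_k − m_k, d_{k+1} = (7 − m_{k+1}²)/d_k, a_{k+1} = ⌊(a₀ + m_{k+1})/d_{k+1}⌋ (starting m₀ = 0, d₀ = 1), with convergents p_k = a_k·p_{k-1} + p_{k-2}, q_k = a_k·q_{k-1} + q_{k-2} (p₋₁ = 1, q₋₁ = 0):
  k = 0: a₀ = 2; p₀/q₀ = 2/1; p₀² − 7·q₀² = 4 − 7 = -3.
  k = 1: m = 2, d = 3, a = ⌊(2 + 2)/3⌋ = 1; p/q = (1·2 + 1)/(1·1 + 0) = 3/1; p² − 7·q² = 9 − 7 = 2.
  k = 2: m = 1, d = 2, a = ⌊(2 + 1)/2⌋ = 1; p/q = (1·3 + 2)/(1·1 + 1) = 5/2; p² − 7·q² = 25 − 28 = -3.
  k = 3: m = 1, d = 3, a = ⌊(2 + 1)/3⌋ = 1; p/q = (1·5 + 3)/(1·2 + 1) = 8/3; p² − 7·q² = 64 − 63 = 1.
  The first convergent with p² − 7·q² = 1 gives the fundamental solution (x₁, y₁) = (8, 3).
Step 2: Apply the recurrence (x_{n+1}, y_{n+1}) = (x₁x_n + 7y₁y_n, x₁y_n + y₁x_n) repeatedly.
  From (x_1, y_1) = (8, 3): x_2 = 8·8 + 7·3·3 = 127; y_2 = 8·3 + 3·8 = 48.
  From (x_2, y_2) = (127, 48): x_3 = 8·127 + 7·3·48 = 2024; y_3 = 8·48 + 3·127 = 765.
  From (x_3, y_3) = (2024, 765): x_4 = 8·2024 + 7·3·765 = 32257; y_4 = 8·765 + 3·2024 = 12192.
Step 3: Verify x_4² - 7·y_4² = 1040514049 - 1040514048 = 1 (should be 1). ✓

(x_1, y_1) = (8, 3); (x_4, y_4) = (32257, 12192).


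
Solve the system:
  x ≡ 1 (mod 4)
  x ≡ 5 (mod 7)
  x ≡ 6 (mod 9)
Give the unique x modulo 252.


Moduli 4, 7, 9 are pairwise coprime; by CRT there is a unique solution modulo M = 4 · 7 · 9 = 252.
Solve pairwise, accumulating the modulus:
  Start with x ≡ 1 (mod 4).
  Combine with x ≡ 5 (mod 7): since gcd(4, 7) = 1, we get a unique residue mod 28.
    Write x = 1 + 4·t and substitute into x ≡ 5 (mod 7): 4·t ≡ 5 − 1 = 4 (mod 7).
    The inverse of 4 mod 7 is 2 (since 4·2 = 8 = 1·7 + 1), so t ≡ 2·4 = 8 ≡ 1 (mod 7).
    Then x = 1 + 4·1 = 5, valid modulo lcm(4, 7) = 28: x ≡ 5 (mod 28).
  Combine with x ≡ 6 (mod 9): since gcd(28, 9) = 1, we get a unique residue mod 252.
    Write x = 5 + 28·t and substitute into x ≡ 6 (mod 9): 28·t ≡ 6 − 5 = 1 (mod 9).
    Reduce coefficients mod 9: 1·t ≡ 1 (mod 9).
    So t ≡ 1 (mod 9).
    Then x = 5 + 28·1 = 33, valid modulo lcm(28, 9) = 252: x ≡ 33 (mod 252).
Verify: 33 mod 4 = 1 ✓, 33 mod 7 = 5 ✓, 33 mod 9 = 6 ✓.

x ≡ 33 (mod 252).


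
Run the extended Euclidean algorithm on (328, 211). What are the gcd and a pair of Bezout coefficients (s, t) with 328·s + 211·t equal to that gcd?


Euclidean algorithm on (328, 211) — divide until remainder is 0:
  328 = 1 · 211 + 117
  211 = 1 · 117 + 94
  117 = 1 · 94 + 23
  94 = 4 · 23 + 2
  23 = 11 · 2 + 1
  2 = 2 · 1 + 0
gcd(328, 211) = 1.
Track Bezout coefficients alongside the remainders: start with r₀ = 328 = a·1 + b·0 (s = 1, t = 0) and r₁ = 211 = a·0 + b·1 (s = 0, t = 1); each new remainder r_{k+1} = r_{k-1} − q_k·r_k inherits s_{k+1} = s_{k-1} − q_k·s_k, t_{k+1} = t_{k-1} − q_k·t_k, so r_k = a·s_k + b·t_k at every step:
  q = 1: r = 117, s = 1 − 1·0 = 1, t = 0 − 1·1 = -1  (check: 328·1 + 211·(-1) = 117)
  q = 1: r = 94, s = 0 − 1·1 = -1, t = 1 − 1·(-1) = 2  (check: 328·(-1) + 211·2 = 94)
  q = 1: r = 23, s = 1 − 1·(-1) = 2, t = -1 − 1·2 = -3  (check: 328·2 + 211·(-3) = 23)
  q = 4: r = 2, s = -1 − 4·2 = -9, t = 2 − 4·(-3) = 14  (check: 328·(-9) + 211·14 = 2)
  q = 11: r = 1, s = 2 − 11·(-9) = 101, t = -3 − 11·14 = -157  (check: 328·101 + 211·(-157) = 1)
The row with r = 1 (the gcd) gives the Bezout coefficients s = 101, t = -157.
Result: 328 · (101) + 211 · (-157) = 1.

gcd(328, 211) = 1; s = 101, t = -157 (check: 328·101 + 211·(-157) = 1).


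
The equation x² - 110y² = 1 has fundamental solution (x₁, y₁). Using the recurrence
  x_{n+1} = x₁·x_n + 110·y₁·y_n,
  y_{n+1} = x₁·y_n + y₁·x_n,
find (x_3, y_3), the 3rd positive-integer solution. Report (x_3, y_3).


Step 1: Find the fundamental solution (x₁, y₁) of x² - 110y² = 1.
  Expand √110 as a continued fraction. a₀ = ⌊√110⌋ = 10; iterate m_{k+1} = d_k·a_k − m_k, d_{k+1} = (110 − m_{k+1}²)/d_k, a_{k+1} = ⌊(a₀ + m_{k+1})/d_{k+1}⌋ (starting m₀ = 0, d₀ = 1), with convergents p_k = a_k·p_{k-1} + p_{k-2}, q_k = a_k·q_{k-1} + q_{k-2} (p₋₁ = 1, q₋₁ = 0):
  k = 0: a₀ = 10; p₀/q₀ = 10/1; p₀² − 110·q₀² = 100 − 110 = -10.
  k = 1: m = 10, d = 10, a = ⌊(10 + 10)/10⌋ = 2; p/q = (2·10 + 1)/(2·1 + 0) = 21/2; p² − 110·q² = 441 − 440 = 1.
  The first convergent with p² − 110·q² = 1 gives the fundamental solution (x₁, y₁) = (21, 2).
Step 2: Apply the recurrence (x_{n+1}, y_{n+1}) = (x₁x_n + 110y₁y_n, x₁y_n + y₁x_n) repeatedly.
  From (x_1, y_1) = (21, 2): x_2 = 21·21 + 110·2·2 = 881; y_2 = 21·2 + 2·21 = 84.
  From (x_2, y_2) = (881, 84): x_3 = 21·881 + 110·2·84 = 36981; y_3 = 21·84 + 2·881 = 3526.
Step 3: Verify x_3² - 110·y_3² = 1367594361 - 1367594360 = 1 (should be 1). ✓

(x_1, y_1) = (21, 2); (x_3, y_3) = (36981, 3526).


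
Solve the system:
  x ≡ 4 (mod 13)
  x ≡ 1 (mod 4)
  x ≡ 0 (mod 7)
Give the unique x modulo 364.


Moduli 13, 4, 7 are pairwise coprime; by CRT there is a unique solution modulo M = 13 · 4 · 7 = 364.
Solve pairwise, accumulating the modulus:
  Start with x ≡ 4 (mod 13).
  Combine with x ≡ 1 (mod 4): since gcd(13, 4) = 1, we get a unique residue mod 52.
    Write x = 4 + 13·t and substitute into x ≡ 1 (mod 4): 13·t ≡ 1 − 4 = -3 (mod 4).
    Reduce coefficients mod 4: 1·t ≡ 1 (mod 4).
    So t ≡ 1 (mod 4).
    Then x = 4 + 13·1 = 17, valid modulo lcm(13, 4) = 52: x ≡ 17 (mod 52).
  Combine with x ≡ 0 (mod 7): since gcd(52, 7) = 1, we get a unique residue mod 364.
    Write x = 17 + 52·t and substitute into x ≡ 0 (mod 7): 52·t ≡ 0 − 17 = -17 (mod 7).
    Reduce coefficients mod 7: 3·t ≡ 4 (mod 7).
    The inverse of 3 mod 7 is 5 (since 3·5 = 15 = 2·7 + 1), so t ≡ 5·4 = 20 ≡ 6 (mod 7).
    Then x = 17 + 52·6 = 329, valid modulo lcm(52, 7) = 364: x ≡ 329 (mod 364).
Verify: 329 mod 13 = 4 ✓, 329 mod 4 = 1 ✓, 329 mod 7 = 0 ✓.

x ≡ 329 (mod 364).


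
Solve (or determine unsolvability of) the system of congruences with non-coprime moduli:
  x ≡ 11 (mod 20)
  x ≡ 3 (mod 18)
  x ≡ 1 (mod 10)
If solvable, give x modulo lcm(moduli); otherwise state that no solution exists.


Moduli 20, 18, 10 are not pairwise coprime, so CRT works modulo lcm(m_i) when all pairwise compatibility conditions hold.
Pairwise compatibility: gcd(m_i, m_j) must divide a_i - a_j for every pair.
Merge one congruence at a time:
  Start: x ≡ 11 (mod 20).
  Combine with x ≡ 3 (mod 18): gcd(20, 18) = 2; 3 - 11 = -8, which IS divisible by 2, so compatible.
    Write x = 11 + 20·t and substitute into x ≡ 3 (mod 18): 20·t ≡ 3 − 11 = -8 (mod 18).
    Divide the congruence (and modulus) by g = 2: 10·t ≡ -4 (mod 9).
    Reduce coefficients mod 9: 1·t ≡ 5 (mod 9).
    So t ≡ 5 (mod 9).
    Then x = 11 + 20·5 = 111, valid modulo lcm(20, 18) = 180: x ≡ 111 (mod 180).
  Combine with x ≡ 1 (mod 10): gcd(180, 10) = 10; 1 - 111 = -110, which IS divisible by 10, so compatible.
    Write x = 111 + 180·t and substitute into x ≡ 1 (mod 10): 180·t ≡ 1 − 111 = -110 (mod 10).
    Divide the congruence (and modulus) by g = 10: 18·t ≡ -11 (mod 1).
    Modulo 1 every t works; take t = 0.
    Then x = 111 + 180·0 = 111, valid modulo lcm(180, 10) = 180: x ≡ 111 (mod 180).
Verify: 111 mod 20 = 11, 111 mod 18 = 3, 111 mod 10 = 1.

x ≡ 111 (mod 180).


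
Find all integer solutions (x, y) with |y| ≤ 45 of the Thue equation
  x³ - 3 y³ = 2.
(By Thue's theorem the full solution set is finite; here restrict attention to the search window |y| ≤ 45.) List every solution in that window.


The equation is x³ - 3y³ = 2. For fixed y, x³ = 3·y³ + 2, so a solution requires the RHS to be a perfect cube.
Strategy: iterate y from -45 to 45, compute RHS = 3·y³ + 2, and check whether it is a (positive or negative) perfect cube.
Check small values of y:
  y = 0: RHS = 2 is not a perfect cube.
  y = 1: RHS = 5 is not a perfect cube.
  y = -1: RHS = -1 = (-1)³ ⇒ x = -1 works.
  y = 2: RHS = 26 is not a perfect cube.
  y = -2: RHS = -22 is not a perfect cube.
  y = 3: RHS = 83 is not a perfect cube.
  y = -3: RHS = -79 is not a perfect cube.
Continuing the search up to |y| = 45 finds no further solutions beyond those listed.
Collected solutions: (-1, -1).

Solutions (with |y| ≤ 45): (-1, -1).


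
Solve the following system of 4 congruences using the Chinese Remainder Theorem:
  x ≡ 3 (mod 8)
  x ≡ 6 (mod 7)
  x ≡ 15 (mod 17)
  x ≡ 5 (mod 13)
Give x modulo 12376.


Product of moduli M = 8 · 7 · 17 · 13 = 12376.
Merge one congruence at a time:
  Start: x ≡ 3 (mod 8).
  Combine with x ≡ 6 (mod 7); new modulus lcm = 56.
    Write x = 3 + 8·t and substitute into x ≡ 6 (mod 7): 8·t ≡ 6 − 3 = 3 (mod 7).
    Reduce coefficients mod 7: 1·t ≡ 3 (mod 7).
    So t ≡ 3 (mod 7).
    Then x = 3 + 8·3 = 27, valid modulo lcm(8, 7) = 56: x ≡ 27 (mod 56).
  Combine with x ≡ 15 (mod 17); new modulus lcm = 952.
    Write x = 27 + 56·t and substitute into x ≡ 15 (mod 17): 56·t ≡ 15 − 27 = -12 (mod 17).
    Reduce coefficients mod 17: 5·t ≡ 5 (mod 17).
    The inverse of 5 mod 17 is 7 (since 5·7 = 35 = 2·17 + 1), so t ≡ 7·5 = 35 ≡ 1 (mod 17).
    Then x = 27 + 56·1 = 83, valid modulo lcm(56, 17) = 952: x ≡ 83 (mod 952).
  Combine with x ≡ 5 (mod 13); new modulus lcm = 12376.
    Write x = 83 + 952·t and substitute into x ≡ 5 (mod 13): 952·t ≡ 5 − 83 = -78 (mod 13).
    Reduce coefficients mod 13: 3·t ≡ 0 (mod 13).
    The inverse of 3 mod 13 is 9 (since 3·9 = 27 = 2·13 + 1), so t ≡ 9·0 = 0 ≡ 0 (mod 13).
    Then x = 83 + 952·0 = 83, valid modulo lcm(952, 13) = 12376: x ≡ 83 (mod 12376).
Verify against each original: 83 mod 8 = 3, 83 mod 7 = 6, 83 mod 17 = 15, 83 mod 13 = 5.

x ≡ 83 (mod 12376).


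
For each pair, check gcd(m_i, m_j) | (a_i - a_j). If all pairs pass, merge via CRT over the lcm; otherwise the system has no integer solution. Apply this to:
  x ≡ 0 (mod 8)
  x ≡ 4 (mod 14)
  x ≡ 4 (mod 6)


Moduli 8, 14, 6 are not pairwise coprime, so CRT works modulo lcm(m_i) when all pairwise compatibility conditions hold.
Pairwise compatibility: gcd(m_i, m_j) must divide a_i - a_j for every pair.
Merge one congruence at a time:
  Start: x ≡ 0 (mod 8).
  Combine with x ≡ 4 (mod 14): gcd(8, 14) = 2; 4 - 0 = 4, which IS divisible by 2, so compatible.
    Write x = 0 + 8·t and substitute into x ≡ 4 (mod 14): 8·t ≡ 4 − 0 = 4 (mod 14).
    Divide the congruence (and modulus) by g = 2: 4·t ≡ 2 (mod 7).
    The inverse of 4 mod 7 is 2 (since 4·2 = 8 = 1·7 + 1), so t ≡ 2·2 = 4 ≡ 4 (mod 7).
    Then x = 0 + 8·4 = 32, valid modulo lcm(8, 14) = 56: x ≡ 32 (mod 56).
  Combine with x ≡ 4 (mod 6): gcd(56, 6) = 2; 4 - 32 = -28, which IS divisible by 2, so compatible.
    Write x = 32 + 56·t and substitute into x ≡ 4 (mod 6): 56·t ≡ 4 − 32 = -28 (mod 6).
    Divide the congruence (and modulus) by g = 2: 28·t ≡ -14 (mod 3).
    Reduce coefficients mod 3: 1·t ≡ 1 (mod 3).
    So t ≡ 1 (mod 3).
    Then x = 32 + 56·1 = 88, valid modulo lcm(56, 6) = 168: x ≡ 88 (mod 168).
Verify: 88 mod 8 = 0, 88 mod 14 = 4, 88 mod 6 = 4.

x ≡ 88 (mod 168).


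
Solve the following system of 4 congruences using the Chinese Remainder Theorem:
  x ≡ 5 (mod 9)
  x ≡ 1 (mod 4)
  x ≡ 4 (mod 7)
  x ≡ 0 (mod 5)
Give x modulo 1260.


Product of moduli M = 9 · 4 · 7 · 5 = 1260.
Merge one congruence at a time:
  Start: x ≡ 5 (mod 9).
  Combine with x ≡ 1 (mod 4); new modulus lcm = 36.
    Write x = 5 + 9·t and substitute into x ≡ 1 (mod 4): 9·t ≡ 1 − 5 = -4 (mod 4).
    Reduce coefficients mod 4: 1·t ≡ 0 (mod 4).
    So t ≡ 0 (mod 4).
    Then x = 5 + 9·0 = 5, valid modulo lcm(9, 4) = 36: x ≡ 5 (mod 36).
  Combine with x ≡ 4 (mod 7); new modulus lcm = 252.
    Write x = 5 + 36·t and substitute into x ≡ 4 (mod 7): 36·t ≡ 4 − 5 = -1 (mod 7).
    Reduce coefficients mod 7: 1·t ≡ 6 (mod 7).
    So t ≡ 6 (mod 7).
    Then x = 5 + 36·6 = 221, valid modulo lcm(36, 7) = 252: x ≡ 221 (mod 252).
  Combine with x ≡ 0 (mod 5); new modulus lcm = 1260.
    Write x = 221 + 252·t and substitute into x ≡ 0 (mod 5): 252·t ≡ 0 − 221 = -221 (mod 5).
    Reduce coefficients mod 5: 2·t ≡ 4 (mod 5).
    The inverse of 2 mod 5 is 3 (since 2·3 = 6 = 1·5 + 1), so t ≡ 3·4 = 12 ≡ 2 (mod 5).
    Then x = 221 + 252·2 = 725, valid modulo lcm(252, 5) = 1260: x ≡ 725 (mod 1260).
Verify against each original: 725 mod 9 = 5, 725 mod 4 = 1, 725 mod 7 = 4, 725 mod 5 = 0.

x ≡ 725 (mod 1260).


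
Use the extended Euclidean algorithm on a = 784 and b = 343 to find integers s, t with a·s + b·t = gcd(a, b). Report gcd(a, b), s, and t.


Euclidean algorithm on (784, 343) — divide until remainder is 0:
  784 = 2 · 343 + 98
  343 = 3 · 98 + 49
  98 = 2 · 49 + 0
gcd(784, 343) = 49.
Track Bezout coefficients alongside the remainders: start with r₀ = 784 = a·1 + b·0 (s = 1, t = 0) and r₁ = 343 = a·0 + b·1 (s = 0, t = 1); each new remainder r_{k+1} = r_{k-1} − q_k·r_k inherits s_{k+1} = s_{k-1} − q_k·s_k, t_{k+1} = t_{k-1} − q_k·t_k, so r_k = a·s_k + b·t_k at every step:
  q = 2: r = 98, s = 1 − 2·0 = 1, t = 0 − 2·1 = -2  (check: 784·1 + 343·(-2) = 98)
  q = 3: r = 49, s = 0 − 3·1 = -3, t = 1 − 3·(-2) = 7  (check: 784·(-3) + 343·7 = 49)
The row with r = 49 (the gcd) gives the Bezout coefficients s = -3, t = 7.
Result: 784 · (-3) + 343 · (7) = 49.

gcd(784, 343) = 49; s = -3, t = 7 (check: 784·(-3) + 343·7 = 49).


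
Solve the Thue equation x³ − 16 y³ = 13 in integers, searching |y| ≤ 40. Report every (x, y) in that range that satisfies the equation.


The equation is x³ - 16y³ = 13. For fixed y, x³ = 16·y³ + 13, so a solution requires the RHS to be a perfect cube.
Strategy: iterate y from -40 to 40, compute RHS = 16·y³ + 13, and check whether it is a (positive or negative) perfect cube.
Check small values of y:
  y = 0: RHS = 13 is not a perfect cube.
  y = 1: RHS = 29 is not a perfect cube.
  y = -1: RHS = -3 is not a perfect cube.
  y = 2: RHS = 141 is not a perfect cube.
  y = -2: RHS = -115 is not a perfect cube.
  y = 3: RHS = 445 is not a perfect cube.
  y = -3: RHS = -419 is not a perfect cube.
Continuing the search up to |y| = 40 finds no solutions either.
No (x, y) in the scanned range satisfies the equation.

No integer solutions with |y| ≤ 40.


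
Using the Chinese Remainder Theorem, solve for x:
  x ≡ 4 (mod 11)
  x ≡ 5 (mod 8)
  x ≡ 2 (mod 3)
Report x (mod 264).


Moduli 11, 8, 3 are pairwise coprime; by CRT there is a unique solution modulo M = 11 · 8 · 3 = 264.
Solve pairwise, accumulating the modulus:
  Start with x ≡ 4 (mod 11).
  Combine with x ≡ 5 (mod 8): since gcd(11, 8) = 1, we get a unique residue mod 88.
    Write x = 4 + 11·t and substitute into x ≡ 5 (mod 8): 11·t ≡ 5 − 4 = 1 (mod 8).
    Reduce coefficients mod 8: 3·t ≡ 1 (mod 8).
    The inverse of 3 mod 8 is 3 (since 3·3 = 9 = 1·8 + 1), so t ≡ 3·1 = 3 ≡ 3 (mod 8).
    Then x = 4 + 11·3 = 37, valid modulo lcm(11, 8) = 88: x ≡ 37 (mod 88).
  Combine with x ≡ 2 (mod 3): since gcd(88, 3) = 1, we get a unique residue mod 264.
    Write x = 37 + 88·t and substitute into x ≡ 2 (mod 3): 88·t ≡ 2 − 37 = -35 (mod 3).
    Reduce coefficients mod 3: 1·t ≡ 1 (mod 3).
    So t ≡ 1 (mod 3).
    Then x = 37 + 88·1 = 125, valid modulo lcm(88, 3) = 264: x ≡ 125 (mod 264).
Verify: 125 mod 11 = 4 ✓, 125 mod 8 = 5 ✓, 125 mod 3 = 2 ✓.

x ≡ 125 (mod 264).


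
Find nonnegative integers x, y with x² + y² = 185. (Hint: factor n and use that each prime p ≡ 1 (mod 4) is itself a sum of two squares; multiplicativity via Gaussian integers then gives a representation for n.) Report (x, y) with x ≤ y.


Step 1: Factor n = 185 = 5 · 37.
Step 2: Check the mod-4 condition on each prime factor: 5 ≡ 1 (mod 4), exponent 1; 37 ≡ 1 (mod 4), exponent 1.
All primes ≡ 3 (mod 4) appear to even exponent (or don't appear), so by the two-squares theorem n IS expressible as a sum of two squares.
Step 3: Build a representation. Here n = 5 · 37 is a product of primes ≡ 1 (mod 4). Each prime p ≡ 1 (mod 4) is itself a sum of two squares; find a² by testing p − a² for a perfect square:
  5: 5 − 1² = 4 = 2² ⇒ 5 = 1² + 2².
  37: 37 − 1² = 36 = 6² ⇒ 37 = 1² + 6².
  Combine using the Brahmagupta–Fibonacci identity (a² + b²)(c² + d²) = (ac − bd)² + (ad + bc)² = (ac + bd)² + (ad − bc)²:
  5 · 37 = 185: from (1² + 2²)(1² + 6²), take (1·1 − 2·6, 1·6 + 2·1) = (1 − 12, 6 + 2) = (-11, 8); dropping signs (only squares matter) gives (11, 8); check 11² + 8² = 121 + 64 = 185 ✓.
Step 4: Order so x ≤ y and verify: 8² + 11² = 64 + 121 = 185 = n. ✓

n = 185 = 8² + 11² (one valid representation with x ≤ y).


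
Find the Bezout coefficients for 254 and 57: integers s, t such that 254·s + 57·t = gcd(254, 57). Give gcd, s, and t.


Euclidean algorithm on (254, 57) — divide until remainder is 0:
  254 = 4 · 57 + 26
  57 = 2 · 26 + 5
  26 = 5 · 5 + 1
  5 = 5 · 1 + 0
gcd(254, 57) = 1.
Track Bezout coefficients alongside the remainders: start with r₀ = 254 = a·1 + b·0 (s = 1, t = 0) and r₁ = 57 = a·0 + b·1 (s = 0, t = 1); each new remainder r_{k+1} = r_{k-1} − q_k·r_k inherits s_{k+1} = s_{k-1} − q_k·s_k, t_{k+1} = t_{k-1} − q_k·t_k, so r_k = a·s_k + b·t_k at every step:
  q = 4: r = 26, s = 1 − 4·0 = 1, t = 0 − 4·1 = -4  (check: 254·1 + 57·(-4) = 26)
  q = 2: r = 5, s = 0 − 2·1 = -2, t = 1 − 2·(-4) = 9  (check: 254·(-2) + 57·9 = 5)
  q = 5: r = 1, s = 1 − 5·(-2) = 11, t = -4 − 5·9 = -49  (check: 254·11 + 57·(-49) = 1)
The row with r = 1 (the gcd) gives the Bezout coefficients s = 11, t = -49.
Result: 254 · (11) + 57 · (-49) = 1.

gcd(254, 57) = 1; s = 11, t = -49 (check: 254·11 + 57·(-49) = 1).


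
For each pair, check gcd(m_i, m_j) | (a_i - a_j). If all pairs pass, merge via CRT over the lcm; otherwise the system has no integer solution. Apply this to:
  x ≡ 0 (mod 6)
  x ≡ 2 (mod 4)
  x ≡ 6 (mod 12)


Moduli 6, 4, 12 are not pairwise coprime, so CRT works modulo lcm(m_i) when all pairwise compatibility conditions hold.
Pairwise compatibility: gcd(m_i, m_j) must divide a_i - a_j for every pair.
Merge one congruence at a time:
  Start: x ≡ 0 (mod 6).
  Combine with x ≡ 2 (mod 4): gcd(6, 4) = 2; 2 - 0 = 2, which IS divisible by 2, so compatible.
    Write x = 0 + 6·t and substitute into x ≡ 2 (mod 4): 6·t ≡ 2 − 0 = 2 (mod 4).
    Divide the congruence (and modulus) by g = 2: 3·t ≡ 1 (mod 2).
    Reduce coefficients mod 2: 1·t ≡ 1 (mod 2).
    So t ≡ 1 (mod 2).
    Then x = 0 + 6·1 = 6, valid modulo lcm(6, 4) = 12: x ≡ 6 (mod 12).
  Combine with x ≡ 6 (mod 12): gcd(12, 12) = 12; 6 - 6 = 0, which IS divisible by 12, so compatible.
    Write x = 6 + 12·t and substitute into x ≡ 6 (mod 12): 12·t ≡ 6 − 6 = 0 (mod 12).
    Divide the congruence (and modulus) by g = 12: 1·t ≡ 0 (mod 1).
    Modulo 1 every t works; take t = 0.
    Then x = 6 + 12·0 = 6, valid modulo lcm(12, 12) = 12: x ≡ 6 (mod 12).
Verify: 6 mod 6 = 0, 6 mod 4 = 2, 6 mod 12 = 6.

x ≡ 6 (mod 12).


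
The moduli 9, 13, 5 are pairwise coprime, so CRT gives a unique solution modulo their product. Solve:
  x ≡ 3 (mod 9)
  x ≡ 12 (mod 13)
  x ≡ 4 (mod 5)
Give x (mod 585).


Moduli 9, 13, 5 are pairwise coprime; by CRT there is a unique solution modulo M = 9 · 13 · 5 = 585.
Solve pairwise, accumulating the modulus:
  Start with x ≡ 3 (mod 9).
  Combine with x ≡ 12 (mod 13): since gcd(9, 13) = 1, we get a unique residue mod 117.
    Write x = 3 + 9·t and substitute into x ≡ 12 (mod 13): 9·t ≡ 12 − 3 = 9 (mod 13).
    The inverse of 9 mod 13 is 3 (since 9·3 = 27 = 2·13 + 1), so t ≡ 3·9 = 27 ≡ 1 (mod 13).
    Then x = 3 + 9·1 = 12, valid modulo lcm(9, 13) = 117: x ≡ 12 (mod 117).
  Combine with x ≡ 4 (mod 5): since gcd(117, 5) = 1, we get a unique residue mod 585.
    Write x = 12 + 117·t and substitute into x ≡ 4 (mod 5): 117·t ≡ 4 − 12 = -8 (mod 5).
    Reduce coefficients mod 5: 2·t ≡ 2 (mod 5).
    The inverse of 2 mod 5 is 3 (since 2·3 = 6 = 1·5 + 1), so t ≡ 3·2 = 6 ≡ 1 (mod 5).
    Then x = 12 + 117·1 = 129, valid modulo lcm(117, 5) = 585: x ≡ 129 (mod 585).
Verify: 129 mod 9 = 3 ✓, 129 mod 13 = 12 ✓, 129 mod 5 = 4 ✓.

x ≡ 129 (mod 585).


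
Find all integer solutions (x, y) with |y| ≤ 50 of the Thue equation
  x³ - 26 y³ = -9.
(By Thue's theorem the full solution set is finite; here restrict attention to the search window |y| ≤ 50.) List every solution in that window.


The equation is x³ - 26y³ = -9. For fixed y, x³ = 26·y³ − 9, so a solution requires the RHS to be a perfect cube.
Strategy: iterate y from -50 to 50, compute RHS = 26·y³ − 9, and check whether it is a (positive or negative) perfect cube.
Check small values of y:
  y = 0: RHS = -9 is not a perfect cube.
  y = 1: RHS = 17 is not a perfect cube.
  y = -1: RHS = -35 is not a perfect cube.
  y = 2: RHS = 199 is not a perfect cube.
  y = -2: RHS = -217 is not a perfect cube.
  y = 3: RHS = 693 is not a perfect cube.
  y = -3: RHS = -711 is not a perfect cube.
Continuing the search up to |y| = 50 finds no solutions either.
No (x, y) in the scanned range satisfies the equation.

No integer solutions with |y| ≤ 50.


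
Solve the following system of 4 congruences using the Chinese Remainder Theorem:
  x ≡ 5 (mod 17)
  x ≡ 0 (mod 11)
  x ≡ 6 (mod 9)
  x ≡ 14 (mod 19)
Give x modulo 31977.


Product of moduli M = 17 · 11 · 9 · 19 = 31977.
Merge one congruence at a time:
  Start: x ≡ 5 (mod 17).
  Combine with x ≡ 0 (mod 11); new modulus lcm = 187.
    Write x = 5 + 17·t and substitute into x ≡ 0 (mod 11): 17·t ≡ 0 − 5 = -5 (mod 11).
    Reduce coefficients mod 11: 6·t ≡ 6 (mod 11).
    The inverse of 6 mod 11 is 2 (since 6·2 = 12 = 1·11 + 1), so t ≡ 2·6 = 12 ≡ 1 (mod 11).
    Then x = 5 + 17·1 = 22, valid modulo lcm(17, 11) = 187: x ≡ 22 (mod 187).
  Combine with x ≡ 6 (mod 9); new modulus lcm = 1683.
    Write x = 22 + 187·t and substitute into x ≡ 6 (mod 9): 187·t ≡ 6 − 22 = -16 (mod 9).
    Reduce coefficients mod 9: 7·t ≡ 2 (mod 9).
    The inverse of 7 mod 9 is 4 (since 7·4 = 28 = 3·9 + 1), so t ≡ 4·2 = 8 ≡ 8 (mod 9).
    Then x = 22 + 187·8 = 1518, valid modulo lcm(187, 9) = 1683: x ≡ 1518 (mod 1683).
  Combine with x ≡ 14 (mod 19); new modulus lcm = 31977.
    Write x = 1518 + 1683·t and substitute into x ≡ 14 (mod 19): 1683·t ≡ 14 − 1518 = -1504 (mod 19).
    Reduce coefficients mod 19: 11·t ≡ 16 (mod 19).
    The inverse of 11 mod 19 is 7 (since 11·7 = 77 = 4·19 + 1), so t ≡ 7·16 = 112 ≡ 17 (mod 19).
    Then x = 1518 + 1683·17 = 30129, valid modulo lcm(1683, 19) = 31977: x ≡ 30129 (mod 31977).
Verify against each original: 30129 mod 17 = 5, 30129 mod 11 = 0, 30129 mod 9 = 6, 30129 mod 19 = 14.

x ≡ 30129 (mod 31977).
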